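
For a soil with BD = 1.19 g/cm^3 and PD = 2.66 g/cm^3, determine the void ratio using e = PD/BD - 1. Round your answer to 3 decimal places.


Step 1: e = PD / BD - 1
Step 2: e = 2.66 / 1.19 - 1
Step 3: e = 2.23529 - 1
Step 4: e = 1.235

1.235


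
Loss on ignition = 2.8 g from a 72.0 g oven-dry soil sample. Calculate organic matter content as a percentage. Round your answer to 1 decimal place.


Step 1: OM% = 100 * LOI / sample mass
Step 2: OM = 100 * 2.8 / 72.0
Step 3: OM = 3.9%

3.9


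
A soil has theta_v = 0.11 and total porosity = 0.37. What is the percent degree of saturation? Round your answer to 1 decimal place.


Step 1: S = 100 * theta_v / n
Step 2: S = 100 * 0.11 / 0.37
Step 3: S = 29.7%

29.7


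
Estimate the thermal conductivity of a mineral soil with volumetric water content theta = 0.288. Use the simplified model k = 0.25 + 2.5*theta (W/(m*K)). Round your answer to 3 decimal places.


Step 1: k = 0.25 + 2.5 * theta
Step 2: k = 0.25 + 2.5 * 0.288
Step 3: k = 0.25 + 0.72
Step 4: k = 0.97 W/(m*K)

0.97


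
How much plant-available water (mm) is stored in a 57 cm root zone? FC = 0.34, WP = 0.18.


Step 1: Available water = (FC - WP) * depth * 10
Step 2: AW = (0.34 - 0.18) * 57 * 10
Step 3: AW = 0.16 * 57 * 10
Step 4: AW = 91.2 mm

91.2


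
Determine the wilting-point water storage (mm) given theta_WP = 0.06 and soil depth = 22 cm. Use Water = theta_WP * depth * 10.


Step 1: Water (mm) = theta_WP * depth * 10
Step 2: Water = 0.06 * 22 * 10
Step 3: Water = 13.2 mm

13.2


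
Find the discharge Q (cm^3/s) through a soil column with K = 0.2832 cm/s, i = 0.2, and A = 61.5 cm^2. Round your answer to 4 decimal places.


Step 1: Apply Darcy's law: Q = K * i * A
Step 2: Q = 0.2832 * 0.2 * 61.5
Step 3: Q = 3.4834 cm^3/s

3.4834


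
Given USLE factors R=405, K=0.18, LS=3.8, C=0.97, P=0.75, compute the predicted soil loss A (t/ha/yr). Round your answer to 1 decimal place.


Step 1: A = R * K * LS * C * P
Step 2: R * K = 405 * 0.18 = 72.9
Step 3: (R*K) * LS = 72.9 * 3.8 = 277.02
Step 4: * C * P = 277.02 * 0.97 * 0.75 = 201.5
Step 5: A = 201.5 t/(ha*yr)

201.5


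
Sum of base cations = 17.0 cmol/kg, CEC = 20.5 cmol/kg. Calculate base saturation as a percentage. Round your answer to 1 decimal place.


Step 1: BS = 100 * (sum of bases) / CEC
Step 2: BS = 100 * 17.0 / 20.5
Step 3: BS = 82.9%

82.9


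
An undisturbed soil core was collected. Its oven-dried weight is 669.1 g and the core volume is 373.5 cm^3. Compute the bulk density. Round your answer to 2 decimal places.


Step 1: Identify the formula: BD = dry mass / volume
Step 2: Substitute values: BD = 669.1 / 373.5
Step 3: BD = 1.79 g/cm^3

1.79


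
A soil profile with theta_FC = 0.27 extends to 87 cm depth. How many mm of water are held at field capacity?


Step 1: Water (mm) = theta_FC * depth (cm) * 10
Step 2: Water = 0.27 * 87 * 10
Step 3: Water = 234.9 mm

234.9


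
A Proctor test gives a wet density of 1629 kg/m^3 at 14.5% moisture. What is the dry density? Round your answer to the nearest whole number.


Step 1: Dry density = wet density / (1 + w/100)
Step 2: Dry density = 1629 / (1 + 14.5/100)
Step 3: Dry density = 1629 / 1.145
Step 4: Dry density = 1423 kg/m^3

1423


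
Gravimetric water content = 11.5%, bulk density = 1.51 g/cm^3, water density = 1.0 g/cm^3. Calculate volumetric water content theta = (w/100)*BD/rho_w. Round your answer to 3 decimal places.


Step 1: theta = (w / 100) * BD / rho_w
Step 2: theta = (11.5 / 100) * 1.51 / 1.0
Step 3: theta = 0.115 * 1.51
Step 4: theta = 0.174

0.174


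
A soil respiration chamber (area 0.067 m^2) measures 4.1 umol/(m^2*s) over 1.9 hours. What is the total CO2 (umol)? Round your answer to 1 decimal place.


Step 1: Convert time to seconds: 1.9 hr * 3600 = 6840.0 s
Step 2: Total = flux * area * time_s
Step 3: Total = 4.1 * 0.067 * 6840.0
Step 4: Total = 1878.9 umol

1878.9


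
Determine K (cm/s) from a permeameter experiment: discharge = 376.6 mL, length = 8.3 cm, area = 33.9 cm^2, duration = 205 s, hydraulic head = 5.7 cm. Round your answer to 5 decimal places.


Step 1: K = Q * L / (A * t * h)
Step 2: Numerator = 376.6 * 8.3 = 3125.78
Step 3: Denominator = 33.9 * 205 * 5.7 = 39612.15
Step 4: K = 3125.78 / 39612.15 = 0.07891 cm/s

0.07891


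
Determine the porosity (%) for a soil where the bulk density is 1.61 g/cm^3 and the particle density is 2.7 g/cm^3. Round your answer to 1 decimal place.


Step 1: Formula: n = 100 * (1 - BD / PD)
Step 2: n = 100 * (1 - 1.61 / 2.7)
Step 3: n = 100 * (1 - 0.5963)
Step 4: n = 40.4%

40.4


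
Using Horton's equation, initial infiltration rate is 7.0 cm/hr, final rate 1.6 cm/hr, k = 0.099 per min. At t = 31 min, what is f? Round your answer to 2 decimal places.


Step 1: f = fc + (f0 - fc) * exp(-k * t)
Step 2: exp(-0.099 * 31) = 0.046468
Step 3: f = 1.6 + (7.0 - 1.6) * 0.046468
Step 4: f = 1.6 + 5.4 * 0.046468
Step 5: f = 1.85 cm/hr

1.85


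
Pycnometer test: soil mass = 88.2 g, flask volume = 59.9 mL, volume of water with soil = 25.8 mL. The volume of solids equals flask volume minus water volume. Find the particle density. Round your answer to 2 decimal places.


Step 1: Volume of solids = flask volume - water volume with soil
Step 2: V_solids = 59.9 - 25.8 = 34.1 mL
Step 3: Particle density = mass / V_solids = 88.2 / 34.1 = 2.59 g/cm^3

2.59


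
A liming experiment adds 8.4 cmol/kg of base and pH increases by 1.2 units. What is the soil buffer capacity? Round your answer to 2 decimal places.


Step 1: BC = change in base / change in pH
Step 2: BC = 8.4 / 1.2
Step 3: BC = 7.0 cmol/(kg*pH unit)

7.0


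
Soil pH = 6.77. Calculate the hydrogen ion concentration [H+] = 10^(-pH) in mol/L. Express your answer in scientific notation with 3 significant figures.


Step 1: [H+] = 10^(-pH)
Step 2: [H+] = 10^(-6.77)
Step 3: [H+] = 1.70e-07 mol/L

1.70e-07


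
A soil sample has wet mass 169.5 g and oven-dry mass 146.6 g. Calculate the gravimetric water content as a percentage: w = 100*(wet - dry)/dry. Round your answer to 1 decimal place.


Step 1: Water mass = wet - dry = 169.5 - 146.6 = 22.9 g
Step 2: w = 100 * water mass / dry mass
Step 3: w = 100 * 22.9 / 146.6 = 15.6%

15.6


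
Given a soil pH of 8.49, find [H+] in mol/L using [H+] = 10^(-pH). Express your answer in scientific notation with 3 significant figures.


Step 1: [H+] = 10^(-pH)
Step 2: [H+] = 10^(-8.49)
Step 3: [H+] = 3.24e-09 mol/L

3.24e-09


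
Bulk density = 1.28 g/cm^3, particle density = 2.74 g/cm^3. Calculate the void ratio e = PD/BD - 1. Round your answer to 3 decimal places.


Step 1: e = PD / BD - 1
Step 2: e = 2.74 / 1.28 - 1
Step 3: e = 2.14063 - 1
Step 4: e = 1.141

1.141


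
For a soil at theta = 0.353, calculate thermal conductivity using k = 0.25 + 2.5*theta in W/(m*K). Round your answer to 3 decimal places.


Step 1: k = 0.25 + 2.5 * theta
Step 2: k = 0.25 + 2.5 * 0.353
Step 3: k = 0.25 + 0.883
Step 4: k = 1.133 W/(m*K)

1.133


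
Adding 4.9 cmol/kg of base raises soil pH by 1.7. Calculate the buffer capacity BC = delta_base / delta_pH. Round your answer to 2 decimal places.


Step 1: BC = change in base / change in pH
Step 2: BC = 4.9 / 1.7
Step 3: BC = 2.88 cmol/(kg*pH unit)

2.88


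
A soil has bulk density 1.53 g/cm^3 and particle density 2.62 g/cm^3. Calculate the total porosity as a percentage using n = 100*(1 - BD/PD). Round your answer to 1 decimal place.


Step 1: Formula: n = 100 * (1 - BD / PD)
Step 2: n = 100 * (1 - 1.53 / 2.62)
Step 3: n = 100 * (1 - 0.58397)
Step 4: n = 41.6%

41.6


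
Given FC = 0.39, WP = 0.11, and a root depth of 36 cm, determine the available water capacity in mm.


Step 1: Available water = (FC - WP) * depth * 10
Step 2: AW = (0.39 - 0.11) * 36 * 10
Step 3: AW = 0.28 * 36 * 10
Step 4: AW = 100.8 mm

100.8


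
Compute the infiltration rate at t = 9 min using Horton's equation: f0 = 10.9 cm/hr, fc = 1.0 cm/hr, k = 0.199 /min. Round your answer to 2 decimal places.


Step 1: f = fc + (f0 - fc) * exp(-k * t)
Step 2: exp(-0.199 * 9) = 0.166793
Step 3: f = 1.0 + (10.9 - 1.0) * 0.166793
Step 4: f = 1.0 + 9.9 * 0.166793
Step 5: f = 2.65 cm/hr

2.65


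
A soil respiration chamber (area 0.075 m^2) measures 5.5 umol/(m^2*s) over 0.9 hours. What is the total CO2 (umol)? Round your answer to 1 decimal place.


Step 1: Convert time to seconds: 0.9 hr * 3600 = 3240.0 s
Step 2: Total = flux * area * time_s
Step 3: Total = 5.5 * 0.075 * 3240.0
Step 4: Total = 1336.5 umol

1336.5


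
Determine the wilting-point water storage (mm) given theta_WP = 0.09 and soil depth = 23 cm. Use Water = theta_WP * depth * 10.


Step 1: Water (mm) = theta_WP * depth * 10
Step 2: Water = 0.09 * 23 * 10
Step 3: Water = 20.7 mm

20.7


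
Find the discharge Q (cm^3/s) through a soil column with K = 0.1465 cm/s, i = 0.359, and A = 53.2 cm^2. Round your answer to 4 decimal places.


Step 1: Apply Darcy's law: Q = K * i * A
Step 2: Q = 0.1465 * 0.359 * 53.2
Step 3: Q = 2.798 cm^3/s

2.798


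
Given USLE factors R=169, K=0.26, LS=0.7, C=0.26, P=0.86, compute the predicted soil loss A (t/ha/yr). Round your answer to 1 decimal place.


Step 1: A = R * K * LS * C * P
Step 2: R * K = 169 * 0.26 = 43.94
Step 3: (R*K) * LS = 43.94 * 0.7 = 30.758
Step 4: * C * P = 30.758 * 0.26 * 0.86 = 6.9
Step 5: A = 6.9 t/(ha*yr)

6.9


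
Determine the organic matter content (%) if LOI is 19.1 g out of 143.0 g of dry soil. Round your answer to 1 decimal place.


Step 1: OM% = 100 * LOI / sample mass
Step 2: OM = 100 * 19.1 / 143.0
Step 3: OM = 13.4%

13.4


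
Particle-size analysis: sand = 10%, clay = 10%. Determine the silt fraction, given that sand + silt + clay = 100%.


Step 1: sand + silt + clay = 100%
Step 2: silt = 100 - sand - clay
Step 3: silt = 100 - 10 - 10
Step 4: silt = 80%

80


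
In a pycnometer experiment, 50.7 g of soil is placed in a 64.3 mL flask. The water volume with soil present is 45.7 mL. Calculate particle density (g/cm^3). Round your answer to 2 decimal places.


Step 1: Volume of solids = flask volume - water volume with soil
Step 2: V_solids = 64.3 - 45.7 = 18.6 mL
Step 3: Particle density = mass / V_solids = 50.7 / 18.6 = 2.73 g/cm^3

2.73


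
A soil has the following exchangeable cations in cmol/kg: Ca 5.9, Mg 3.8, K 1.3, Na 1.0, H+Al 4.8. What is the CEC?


Step 1: CEC = Ca + Mg + K + Na + (H+Al)
Step 2: CEC = 5.9 + 3.8 + 1.3 + 1.0 + 4.8
Step 3: CEC = 16.8 cmol/kg

16.8


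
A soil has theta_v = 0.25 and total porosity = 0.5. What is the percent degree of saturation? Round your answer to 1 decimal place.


Step 1: S = 100 * theta_v / n
Step 2: S = 100 * 0.25 / 0.5
Step 3: S = 50.0%

50.0


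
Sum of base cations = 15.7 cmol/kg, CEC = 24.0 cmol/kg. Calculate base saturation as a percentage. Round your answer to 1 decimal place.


Step 1: BS = 100 * (sum of bases) / CEC
Step 2: BS = 100 * 15.7 / 24.0
Step 3: BS = 65.4%

65.4


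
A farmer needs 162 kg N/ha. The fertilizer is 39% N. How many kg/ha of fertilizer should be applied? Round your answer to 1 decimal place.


Step 1: Fertilizer rate = target N / (N content / 100)
Step 2: Rate = 162 / (39 / 100)
Step 3: Rate = 162 / 0.39
Step 4: Rate = 415.4 kg/ha

415.4


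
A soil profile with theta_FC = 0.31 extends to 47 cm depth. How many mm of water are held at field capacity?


Step 1: Water (mm) = theta_FC * depth (cm) * 10
Step 2: Water = 0.31 * 47 * 10
Step 3: Water = 145.7 mm

145.7


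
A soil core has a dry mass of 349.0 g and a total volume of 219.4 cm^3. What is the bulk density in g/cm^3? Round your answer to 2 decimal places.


Step 1: Identify the formula: BD = dry mass / volume
Step 2: Substitute values: BD = 349.0 / 219.4
Step 3: BD = 1.59 g/cm^3

1.59


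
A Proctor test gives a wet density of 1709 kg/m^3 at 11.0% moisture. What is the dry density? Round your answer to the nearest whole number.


Step 1: Dry density = wet density / (1 + w/100)
Step 2: Dry density = 1709 / (1 + 11.0/100)
Step 3: Dry density = 1709 / 1.11
Step 4: Dry density = 1540 kg/m^3

1540


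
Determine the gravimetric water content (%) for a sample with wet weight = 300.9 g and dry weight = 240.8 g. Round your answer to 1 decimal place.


Step 1: Water mass = wet - dry = 300.9 - 240.8 = 60.1 g
Step 2: w = 100 * water mass / dry mass
Step 3: w = 100 * 60.1 / 240.8 = 25.0%

25.0


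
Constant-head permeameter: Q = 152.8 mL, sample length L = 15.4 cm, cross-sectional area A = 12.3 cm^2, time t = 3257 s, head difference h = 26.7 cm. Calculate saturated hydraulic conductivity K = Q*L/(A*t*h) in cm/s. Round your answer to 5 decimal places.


Step 1: K = Q * L / (A * t * h)
Step 2: Numerator = 152.8 * 15.4 = 2353.12
Step 3: Denominator = 12.3 * 3257 * 26.7 = 1069631.37
Step 4: K = 2353.12 / 1069631.37 = 0.0022 cm/s

0.0022


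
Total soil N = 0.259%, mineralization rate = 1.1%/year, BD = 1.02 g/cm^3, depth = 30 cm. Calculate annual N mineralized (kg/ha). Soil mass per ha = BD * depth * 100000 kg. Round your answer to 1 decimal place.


Step 1: Soil mass per ha = BD * depth * 100000 = 1.02 * 30 * 100000 = 3060000 kg
Step 2: Total N pool = soil mass * N%/100 = 3060000 * 0.259/100 = 7925.4 kg/ha
Step 3: N mineralized = N pool * rate%/100 = 7925.4 * 1.1/100 = 87.2 kg/ha/yr

87.2


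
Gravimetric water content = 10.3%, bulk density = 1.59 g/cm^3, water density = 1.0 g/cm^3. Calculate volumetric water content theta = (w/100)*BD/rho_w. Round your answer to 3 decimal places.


Step 1: theta = (w / 100) * BD / rho_w
Step 2: theta = (10.3 / 100) * 1.59 / 1.0
Step 3: theta = 0.103 * 1.59
Step 4: theta = 0.164

0.164


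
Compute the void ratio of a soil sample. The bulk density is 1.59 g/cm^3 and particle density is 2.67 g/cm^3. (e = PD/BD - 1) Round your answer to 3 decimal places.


Step 1: e = PD / BD - 1
Step 2: e = 2.67 / 1.59 - 1
Step 3: e = 1.67925 - 1
Step 4: e = 0.679

0.679


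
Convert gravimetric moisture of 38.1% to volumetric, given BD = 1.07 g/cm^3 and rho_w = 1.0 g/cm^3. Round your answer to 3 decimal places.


Step 1: theta = (w / 100) * BD / rho_w
Step 2: theta = (38.1 / 100) * 1.07 / 1.0
Step 3: theta = 0.381 * 1.07
Step 4: theta = 0.408

0.408


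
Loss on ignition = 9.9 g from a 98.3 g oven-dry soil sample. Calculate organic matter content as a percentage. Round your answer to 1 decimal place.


Step 1: OM% = 100 * LOI / sample mass
Step 2: OM = 100 * 9.9 / 98.3
Step 3: OM = 10.1%

10.1


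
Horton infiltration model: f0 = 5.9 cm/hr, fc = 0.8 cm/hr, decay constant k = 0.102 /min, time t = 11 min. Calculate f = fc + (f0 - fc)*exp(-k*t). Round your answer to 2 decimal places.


Step 1: f = fc + (f0 - fc) * exp(-k * t)
Step 2: exp(-0.102 * 11) = 0.325628
Step 3: f = 0.8 + (5.9 - 0.8) * 0.325628
Step 4: f = 0.8 + 5.1 * 0.325628
Step 5: f = 2.46 cm/hr

2.46


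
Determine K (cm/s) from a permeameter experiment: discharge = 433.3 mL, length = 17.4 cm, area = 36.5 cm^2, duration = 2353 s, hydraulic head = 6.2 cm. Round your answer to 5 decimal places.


Step 1: K = Q * L / (A * t * h)
Step 2: Numerator = 433.3 * 17.4 = 7539.42
Step 3: Denominator = 36.5 * 2353 * 6.2 = 532483.9
Step 4: K = 7539.42 / 532483.9 = 0.01416 cm/s

0.01416


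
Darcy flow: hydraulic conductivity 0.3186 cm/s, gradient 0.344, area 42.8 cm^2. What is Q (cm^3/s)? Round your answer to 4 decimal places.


Step 1: Apply Darcy's law: Q = K * i * A
Step 2: Q = 0.3186 * 0.344 * 42.8
Step 3: Q = 4.6908 cm^3/s

4.6908


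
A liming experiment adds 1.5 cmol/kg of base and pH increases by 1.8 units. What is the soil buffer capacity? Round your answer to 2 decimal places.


Step 1: BC = change in base / change in pH
Step 2: BC = 1.5 / 1.8
Step 3: BC = 0.83 cmol/(kg*pH unit)

0.83


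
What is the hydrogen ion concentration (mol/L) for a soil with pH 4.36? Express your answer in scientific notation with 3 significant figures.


Step 1: [H+] = 10^(-pH)
Step 2: [H+] = 10^(-4.36)
Step 3: [H+] = 4.37e-05 mol/L

4.37e-05


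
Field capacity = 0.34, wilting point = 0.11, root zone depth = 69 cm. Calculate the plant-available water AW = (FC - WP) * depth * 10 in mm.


Step 1: Available water = (FC - WP) * depth * 10
Step 2: AW = (0.34 - 0.11) * 69 * 10
Step 3: AW = 0.23 * 69 * 10
Step 4: AW = 158.7 mm

158.7


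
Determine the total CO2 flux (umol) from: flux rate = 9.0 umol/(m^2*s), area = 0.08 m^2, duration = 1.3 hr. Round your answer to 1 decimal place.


Step 1: Convert time to seconds: 1.3 hr * 3600 = 4680.0 s
Step 2: Total = flux * area * time_s
Step 3: Total = 9.0 * 0.08 * 4680.0
Step 4: Total = 3369.6 umol

3369.6


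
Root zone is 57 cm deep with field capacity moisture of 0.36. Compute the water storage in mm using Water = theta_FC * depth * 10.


Step 1: Water (mm) = theta_FC * depth (cm) * 10
Step 2: Water = 0.36 * 57 * 10
Step 3: Water = 205.2 mm

205.2


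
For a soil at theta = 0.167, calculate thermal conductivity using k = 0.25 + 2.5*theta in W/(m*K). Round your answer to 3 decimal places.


Step 1: k = 0.25 + 2.5 * theta
Step 2: k = 0.25 + 2.5 * 0.167
Step 3: k = 0.25 + 0.418
Step 4: k = 0.668 W/(m*K)

0.668


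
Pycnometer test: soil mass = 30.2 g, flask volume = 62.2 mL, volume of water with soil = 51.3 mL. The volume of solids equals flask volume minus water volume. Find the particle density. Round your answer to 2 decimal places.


Step 1: Volume of solids = flask volume - water volume with soil
Step 2: V_solids = 62.2 - 51.3 = 10.9 mL
Step 3: Particle density = mass / V_solids = 30.2 / 10.9 = 2.77 g/cm^3

2.77


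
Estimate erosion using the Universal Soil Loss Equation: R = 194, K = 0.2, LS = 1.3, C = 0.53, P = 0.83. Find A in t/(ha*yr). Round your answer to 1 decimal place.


Step 1: A = R * K * LS * C * P
Step 2: R * K = 194 * 0.2 = 38.8
Step 3: (R*K) * LS = 38.8 * 1.3 = 50.44
Step 4: * C * P = 50.44 * 0.53 * 0.83 = 22.2
Step 5: A = 22.2 t/(ha*yr)

22.2


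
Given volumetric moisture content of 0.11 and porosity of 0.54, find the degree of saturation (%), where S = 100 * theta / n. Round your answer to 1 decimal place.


Step 1: S = 100 * theta_v / n
Step 2: S = 100 * 0.11 / 0.54
Step 3: S = 20.4%

20.4


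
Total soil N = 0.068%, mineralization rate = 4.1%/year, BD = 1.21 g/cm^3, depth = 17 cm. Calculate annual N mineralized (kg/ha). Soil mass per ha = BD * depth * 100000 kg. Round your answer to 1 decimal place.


Step 1: Soil mass per ha = BD * depth * 100000 = 1.21 * 17 * 100000 = 2057000 kg
Step 2: Total N pool = soil mass * N%/100 = 2057000 * 0.068/100 = 1398.76 kg/ha
Step 3: N mineralized = N pool * rate%/100 = 1398.76 * 4.1/100 = 57.3 kg/ha/yr

57.3


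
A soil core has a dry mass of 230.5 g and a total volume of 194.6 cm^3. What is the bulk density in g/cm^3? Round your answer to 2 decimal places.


Step 1: Identify the formula: BD = dry mass / volume
Step 2: Substitute values: BD = 230.5 / 194.6
Step 3: BD = 1.18 g/cm^3

1.18


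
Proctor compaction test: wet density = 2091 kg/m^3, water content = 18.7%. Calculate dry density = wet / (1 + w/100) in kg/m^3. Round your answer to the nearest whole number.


Step 1: Dry density = wet density / (1 + w/100)
Step 2: Dry density = 2091 / (1 + 18.7/100)
Step 3: Dry density = 2091 / 1.187
Step 4: Dry density = 1762 kg/m^3

1762


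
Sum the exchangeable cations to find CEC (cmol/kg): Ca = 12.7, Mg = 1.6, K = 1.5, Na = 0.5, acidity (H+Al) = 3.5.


Step 1: CEC = Ca + Mg + K + Na + (H+Al)
Step 2: CEC = 12.7 + 1.6 + 1.5 + 0.5 + 3.5
Step 3: CEC = 19.8 cmol/kg

19.8


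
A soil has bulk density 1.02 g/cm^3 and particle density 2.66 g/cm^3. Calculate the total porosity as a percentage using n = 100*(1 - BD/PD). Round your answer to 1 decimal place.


Step 1: Formula: n = 100 * (1 - BD / PD)
Step 2: n = 100 * (1 - 1.02 / 2.66)
Step 3: n = 100 * (1 - 0.38346)
Step 4: n = 61.7%

61.7


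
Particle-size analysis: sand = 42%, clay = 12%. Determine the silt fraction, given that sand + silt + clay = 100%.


Step 1: sand + silt + clay = 100%
Step 2: silt = 100 - sand - clay
Step 3: silt = 100 - 42 - 12
Step 4: silt = 46%

46


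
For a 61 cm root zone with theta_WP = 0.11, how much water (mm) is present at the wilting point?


Step 1: Water (mm) = theta_WP * depth * 10
Step 2: Water = 0.11 * 61 * 10
Step 3: Water = 67.1 mm

67.1


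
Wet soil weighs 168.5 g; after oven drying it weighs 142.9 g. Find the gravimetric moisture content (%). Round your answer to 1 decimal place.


Step 1: Water mass = wet - dry = 168.5 - 142.9 = 25.6 g
Step 2: w = 100 * water mass / dry mass
Step 3: w = 100 * 25.6 / 142.9 = 17.9%

17.9


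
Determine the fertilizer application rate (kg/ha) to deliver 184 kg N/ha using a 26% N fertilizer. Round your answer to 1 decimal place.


Step 1: Fertilizer rate = target N / (N content / 100)
Step 2: Rate = 184 / (26 / 100)
Step 3: Rate = 184 / 0.26
Step 4: Rate = 707.7 kg/ha

707.7


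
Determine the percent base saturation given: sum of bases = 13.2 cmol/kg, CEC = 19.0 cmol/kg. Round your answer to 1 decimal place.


Step 1: BS = 100 * (sum of bases) / CEC
Step 2: BS = 100 * 13.2 / 19.0
Step 3: BS = 69.5%

69.5


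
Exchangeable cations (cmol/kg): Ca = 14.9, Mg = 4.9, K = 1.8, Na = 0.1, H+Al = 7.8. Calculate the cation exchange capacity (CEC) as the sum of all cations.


Step 1: CEC = Ca + Mg + K + Na + (H+Al)
Step 2: CEC = 14.9 + 4.9 + 1.8 + 0.1 + 7.8
Step 3: CEC = 29.5 cmol/kg

29.5


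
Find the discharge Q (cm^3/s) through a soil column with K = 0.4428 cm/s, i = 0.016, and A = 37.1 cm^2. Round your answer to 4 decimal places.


Step 1: Apply Darcy's law: Q = K * i * A
Step 2: Q = 0.4428 * 0.016 * 37.1
Step 3: Q = 0.2628 cm^3/s

0.2628


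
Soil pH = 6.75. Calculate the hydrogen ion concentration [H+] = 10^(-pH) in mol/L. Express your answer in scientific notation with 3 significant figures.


Step 1: [H+] = 10^(-pH)
Step 2: [H+] = 10^(-6.75)
Step 3: [H+] = 1.78e-07 mol/L

1.78e-07


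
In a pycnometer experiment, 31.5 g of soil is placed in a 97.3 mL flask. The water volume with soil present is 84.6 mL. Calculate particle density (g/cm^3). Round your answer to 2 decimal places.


Step 1: Volume of solids = flask volume - water volume with soil
Step 2: V_solids = 97.3 - 84.6 = 12.7 mL
Step 3: Particle density = mass / V_solids = 31.5 / 12.7 = 2.48 g/cm^3

2.48


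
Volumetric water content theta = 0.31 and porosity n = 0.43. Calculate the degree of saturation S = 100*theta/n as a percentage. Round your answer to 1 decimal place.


Step 1: S = 100 * theta_v / n
Step 2: S = 100 * 0.31 / 0.43
Step 3: S = 72.1%

72.1


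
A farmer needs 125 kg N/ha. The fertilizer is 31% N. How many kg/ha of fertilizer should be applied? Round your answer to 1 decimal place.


Step 1: Fertilizer rate = target N / (N content / 100)
Step 2: Rate = 125 / (31 / 100)
Step 3: Rate = 125 / 0.31
Step 4: Rate = 403.2 kg/ha

403.2


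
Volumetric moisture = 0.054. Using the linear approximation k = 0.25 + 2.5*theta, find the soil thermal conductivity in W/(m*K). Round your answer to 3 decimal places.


Step 1: k = 0.25 + 2.5 * theta
Step 2: k = 0.25 + 2.5 * 0.054
Step 3: k = 0.25 + 0.135
Step 4: k = 0.385 W/(m*K)

0.385


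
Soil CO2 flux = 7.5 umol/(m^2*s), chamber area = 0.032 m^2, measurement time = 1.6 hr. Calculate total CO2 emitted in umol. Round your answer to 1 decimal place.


Step 1: Convert time to seconds: 1.6 hr * 3600 = 5760.0 s
Step 2: Total = flux * area * time_s
Step 3: Total = 7.5 * 0.032 * 5760.0
Step 4: Total = 1382.4 umol

1382.4


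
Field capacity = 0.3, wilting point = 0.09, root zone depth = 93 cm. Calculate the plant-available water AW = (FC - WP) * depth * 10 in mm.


Step 1: Available water = (FC - WP) * depth * 10
Step 2: AW = (0.3 - 0.09) * 93 * 10
Step 3: AW = 0.21 * 93 * 10
Step 4: AW = 195.3 mm

195.3


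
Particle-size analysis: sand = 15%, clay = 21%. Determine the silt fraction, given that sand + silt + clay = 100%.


Step 1: sand + silt + clay = 100%
Step 2: silt = 100 - sand - clay
Step 3: silt = 100 - 15 - 21
Step 4: silt = 64%

64


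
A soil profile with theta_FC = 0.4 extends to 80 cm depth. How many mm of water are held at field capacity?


Step 1: Water (mm) = theta_FC * depth (cm) * 10
Step 2: Water = 0.4 * 80 * 10
Step 3: Water = 320.0 mm

320.0


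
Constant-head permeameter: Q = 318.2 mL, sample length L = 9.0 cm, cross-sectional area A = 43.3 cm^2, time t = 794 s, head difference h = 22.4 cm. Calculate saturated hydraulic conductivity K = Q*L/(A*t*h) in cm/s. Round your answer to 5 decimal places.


Step 1: K = Q * L / (A * t * h)
Step 2: Numerator = 318.2 * 9.0 = 2863.8
Step 3: Denominator = 43.3 * 794 * 22.4 = 770116.48
Step 4: K = 2863.8 / 770116.48 = 0.00372 cm/s

0.00372


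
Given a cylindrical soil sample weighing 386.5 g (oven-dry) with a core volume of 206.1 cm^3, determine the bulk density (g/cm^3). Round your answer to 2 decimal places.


Step 1: Identify the formula: BD = dry mass / volume
Step 2: Substitute values: BD = 386.5 / 206.1
Step 3: BD = 1.88 g/cm^3

1.88


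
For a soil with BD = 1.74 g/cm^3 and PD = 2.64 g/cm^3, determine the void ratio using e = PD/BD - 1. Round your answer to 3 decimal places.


Step 1: e = PD / BD - 1
Step 2: e = 2.64 / 1.74 - 1
Step 3: e = 1.51724 - 1
Step 4: e = 0.517

0.517


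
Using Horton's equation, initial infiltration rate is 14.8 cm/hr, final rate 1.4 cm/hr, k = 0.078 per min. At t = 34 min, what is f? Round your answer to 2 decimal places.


Step 1: f = fc + (f0 - fc) * exp(-k * t)
Step 2: exp(-0.078 * 34) = 0.07051
Step 3: f = 1.4 + (14.8 - 1.4) * 0.07051
Step 4: f = 1.4 + 13.4 * 0.07051
Step 5: f = 2.34 cm/hr

2.34


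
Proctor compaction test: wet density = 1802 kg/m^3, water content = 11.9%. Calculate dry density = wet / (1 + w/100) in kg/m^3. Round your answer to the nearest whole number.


Step 1: Dry density = wet density / (1 + w/100)
Step 2: Dry density = 1802 / (1 + 11.9/100)
Step 3: Dry density = 1802 / 1.119
Step 4: Dry density = 1610 kg/m^3

1610


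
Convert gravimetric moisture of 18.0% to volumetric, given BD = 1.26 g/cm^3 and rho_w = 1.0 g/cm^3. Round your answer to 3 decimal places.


Step 1: theta = (w / 100) * BD / rho_w
Step 2: theta = (18.0 / 100) * 1.26 / 1.0
Step 3: theta = 0.18 * 1.26
Step 4: theta = 0.227

0.227


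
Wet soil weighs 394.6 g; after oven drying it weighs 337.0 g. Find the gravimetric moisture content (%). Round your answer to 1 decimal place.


Step 1: Water mass = wet - dry = 394.6 - 337.0 = 57.6 g
Step 2: w = 100 * water mass / dry mass
Step 3: w = 100 * 57.6 / 337.0 = 17.1%

17.1


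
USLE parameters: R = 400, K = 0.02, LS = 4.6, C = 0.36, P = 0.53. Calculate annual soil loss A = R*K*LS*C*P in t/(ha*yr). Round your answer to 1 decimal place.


Step 1: A = R * K * LS * C * P
Step 2: R * K = 400 * 0.02 = 8.0
Step 3: (R*K) * LS = 8.0 * 4.6 = 36.8
Step 4: * C * P = 36.8 * 0.36 * 0.53 = 7.0
Step 5: A = 7.0 t/(ha*yr)

7.0


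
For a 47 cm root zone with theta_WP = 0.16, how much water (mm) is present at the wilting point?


Step 1: Water (mm) = theta_WP * depth * 10
Step 2: Water = 0.16 * 47 * 10
Step 3: Water = 75.2 mm

75.2


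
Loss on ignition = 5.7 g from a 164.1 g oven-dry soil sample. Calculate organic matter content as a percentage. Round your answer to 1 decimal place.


Step 1: OM% = 100 * LOI / sample mass
Step 2: OM = 100 * 5.7 / 164.1
Step 3: OM = 3.5%

3.5


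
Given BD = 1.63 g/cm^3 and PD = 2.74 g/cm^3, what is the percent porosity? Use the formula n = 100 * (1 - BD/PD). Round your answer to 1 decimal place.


Step 1: Formula: n = 100 * (1 - BD / PD)
Step 2: n = 100 * (1 - 1.63 / 2.74)
Step 3: n = 100 * (1 - 0.59489)
Step 4: n = 40.5%

40.5


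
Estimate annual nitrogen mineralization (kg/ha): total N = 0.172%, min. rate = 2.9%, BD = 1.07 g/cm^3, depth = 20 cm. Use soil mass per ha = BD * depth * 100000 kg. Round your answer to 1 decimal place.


Step 1: Soil mass per ha = BD * depth * 100000 = 1.07 * 20 * 100000 = 2140000 kg
Step 2: Total N pool = soil mass * N%/100 = 2140000 * 0.172/100 = 3680.8 kg/ha
Step 3: N mineralized = N pool * rate%/100 = 3680.8 * 2.9/100 = 106.7 kg/ha/yr

106.7


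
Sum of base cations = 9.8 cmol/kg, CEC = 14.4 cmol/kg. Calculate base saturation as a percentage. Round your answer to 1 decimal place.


Step 1: BS = 100 * (sum of bases) / CEC
Step 2: BS = 100 * 9.8 / 14.4
Step 3: BS = 68.1%

68.1


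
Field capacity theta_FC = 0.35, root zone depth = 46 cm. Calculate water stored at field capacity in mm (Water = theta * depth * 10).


Step 1: Water (mm) = theta_FC * depth (cm) * 10
Step 2: Water = 0.35 * 46 * 10
Step 3: Water = 161.0 mm

161.0


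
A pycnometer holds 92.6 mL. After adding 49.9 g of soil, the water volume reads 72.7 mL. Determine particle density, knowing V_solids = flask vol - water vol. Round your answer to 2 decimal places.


Step 1: Volume of solids = flask volume - water volume with soil
Step 2: V_solids = 92.6 - 72.7 = 19.9 mL
Step 3: Particle density = mass / V_solids = 49.9 / 19.9 = 2.51 g/cm^3

2.51


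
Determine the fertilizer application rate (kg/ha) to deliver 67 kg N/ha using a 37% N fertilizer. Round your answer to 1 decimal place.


Step 1: Fertilizer rate = target N / (N content / 100)
Step 2: Rate = 67 / (37 / 100)
Step 3: Rate = 67 / 0.37
Step 4: Rate = 181.1 kg/ha

181.1


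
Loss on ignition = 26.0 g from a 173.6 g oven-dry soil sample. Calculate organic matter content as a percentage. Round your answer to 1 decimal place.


Step 1: OM% = 100 * LOI / sample mass
Step 2: OM = 100 * 26.0 / 173.6
Step 3: OM = 15.0%

15.0


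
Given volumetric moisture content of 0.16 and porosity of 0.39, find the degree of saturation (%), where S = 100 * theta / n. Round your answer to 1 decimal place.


Step 1: S = 100 * theta_v / n
Step 2: S = 100 * 0.16 / 0.39
Step 3: S = 41.0%

41.0


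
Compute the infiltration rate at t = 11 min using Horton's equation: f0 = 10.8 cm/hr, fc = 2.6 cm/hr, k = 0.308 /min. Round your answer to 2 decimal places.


Step 1: f = fc + (f0 - fc) * exp(-k * t)
Step 2: exp(-0.308 * 11) = 0.033776
Step 3: f = 2.6 + (10.8 - 2.6) * 0.033776
Step 4: f = 2.6 + 8.2 * 0.033776
Step 5: f = 2.88 cm/hr

2.88


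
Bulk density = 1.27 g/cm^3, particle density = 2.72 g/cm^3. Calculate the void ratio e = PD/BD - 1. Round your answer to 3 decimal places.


Step 1: e = PD / BD - 1
Step 2: e = 2.72 / 1.27 - 1
Step 3: e = 2.14173 - 1
Step 4: e = 1.142

1.142


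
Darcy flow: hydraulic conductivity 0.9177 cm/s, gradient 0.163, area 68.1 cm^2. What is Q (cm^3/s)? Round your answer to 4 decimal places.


Step 1: Apply Darcy's law: Q = K * i * A
Step 2: Q = 0.9177 * 0.163 * 68.1
Step 3: Q = 10.1867 cm^3/s

10.1867


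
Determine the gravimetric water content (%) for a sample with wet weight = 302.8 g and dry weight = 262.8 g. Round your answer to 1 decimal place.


Step 1: Water mass = wet - dry = 302.8 - 262.8 = 40.0 g
Step 2: w = 100 * water mass / dry mass
Step 3: w = 100 * 40.0 / 262.8 = 15.2%

15.2


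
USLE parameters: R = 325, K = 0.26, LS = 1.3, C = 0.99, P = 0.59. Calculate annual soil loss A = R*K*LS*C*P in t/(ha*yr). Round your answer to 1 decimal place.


Step 1: A = R * K * LS * C * P
Step 2: R * K = 325 * 0.26 = 84.5
Step 3: (R*K) * LS = 84.5 * 1.3 = 109.85
Step 4: * C * P = 109.85 * 0.99 * 0.59 = 64.2
Step 5: A = 64.2 t/(ha*yr)

64.2


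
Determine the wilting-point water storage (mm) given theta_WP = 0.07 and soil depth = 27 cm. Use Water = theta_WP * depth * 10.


Step 1: Water (mm) = theta_WP * depth * 10
Step 2: Water = 0.07 * 27 * 10
Step 3: Water = 18.9 mm

18.9


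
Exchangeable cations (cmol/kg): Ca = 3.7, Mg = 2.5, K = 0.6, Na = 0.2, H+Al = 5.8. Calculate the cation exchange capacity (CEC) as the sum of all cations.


Step 1: CEC = Ca + Mg + K + Na + (H+Al)
Step 2: CEC = 3.7 + 2.5 + 0.6 + 0.2 + 5.8
Step 3: CEC = 12.8 cmol/kg

12.8


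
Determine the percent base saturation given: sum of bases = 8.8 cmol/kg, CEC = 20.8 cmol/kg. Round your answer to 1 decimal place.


Step 1: BS = 100 * (sum of bases) / CEC
Step 2: BS = 100 * 8.8 / 20.8
Step 3: BS = 42.3%

42.3


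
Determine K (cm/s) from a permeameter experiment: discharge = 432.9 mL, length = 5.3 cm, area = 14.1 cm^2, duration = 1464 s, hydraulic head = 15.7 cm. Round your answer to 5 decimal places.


Step 1: K = Q * L / (A * t * h)
Step 2: Numerator = 432.9 * 5.3 = 2294.37
Step 3: Denominator = 14.1 * 1464 * 15.7 = 324085.68
Step 4: K = 2294.37 / 324085.68 = 0.00708 cm/s

0.00708


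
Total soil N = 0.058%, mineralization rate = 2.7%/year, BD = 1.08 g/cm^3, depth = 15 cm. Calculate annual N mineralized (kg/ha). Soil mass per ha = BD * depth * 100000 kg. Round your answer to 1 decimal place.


Step 1: Soil mass per ha = BD * depth * 100000 = 1.08 * 15 * 100000 = 1620000 kg
Step 2: Total N pool = soil mass * N%/100 = 1620000 * 0.058/100 = 939.6 kg/ha
Step 3: N mineralized = N pool * rate%/100 = 939.6 * 2.7/100 = 25.4 kg/ha/yr

25.4


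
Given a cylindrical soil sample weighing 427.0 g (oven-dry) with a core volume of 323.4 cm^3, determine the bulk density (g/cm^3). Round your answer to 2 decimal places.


Step 1: Identify the formula: BD = dry mass / volume
Step 2: Substitute values: BD = 427.0 / 323.4
Step 3: BD = 1.32 g/cm^3

1.32


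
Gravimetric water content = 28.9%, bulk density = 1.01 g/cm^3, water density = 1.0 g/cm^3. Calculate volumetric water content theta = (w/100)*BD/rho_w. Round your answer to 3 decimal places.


Step 1: theta = (w / 100) * BD / rho_w
Step 2: theta = (28.9 / 100) * 1.01 / 1.0
Step 3: theta = 0.289 * 1.01
Step 4: theta = 0.292

0.292


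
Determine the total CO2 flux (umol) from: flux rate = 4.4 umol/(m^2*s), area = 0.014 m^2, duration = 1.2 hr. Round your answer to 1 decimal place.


Step 1: Convert time to seconds: 1.2 hr * 3600 = 4320.0 s
Step 2: Total = flux * area * time_s
Step 3: Total = 4.4 * 0.014 * 4320.0
Step 4: Total = 266.1 umol

266.1


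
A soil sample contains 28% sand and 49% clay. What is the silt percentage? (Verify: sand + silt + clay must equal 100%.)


Step 1: sand + silt + clay = 100%
Step 2: silt = 100 - sand - clay
Step 3: silt = 100 - 28 - 49
Step 4: silt = 23%

23


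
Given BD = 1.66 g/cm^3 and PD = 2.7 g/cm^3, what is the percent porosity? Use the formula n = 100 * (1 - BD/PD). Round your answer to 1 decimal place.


Step 1: Formula: n = 100 * (1 - BD / PD)
Step 2: n = 100 * (1 - 1.66 / 2.7)
Step 3: n = 100 * (1 - 0.61481)
Step 4: n = 38.5%

38.5


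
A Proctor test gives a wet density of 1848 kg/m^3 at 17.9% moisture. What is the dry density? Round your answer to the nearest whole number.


Step 1: Dry density = wet density / (1 + w/100)
Step 2: Dry density = 1848 / (1 + 17.9/100)
Step 3: Dry density = 1848 / 1.179
Step 4: Dry density = 1567 kg/m^3

1567


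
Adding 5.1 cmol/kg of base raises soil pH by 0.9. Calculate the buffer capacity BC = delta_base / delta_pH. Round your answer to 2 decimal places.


Step 1: BC = change in base / change in pH
Step 2: BC = 5.1 / 0.9
Step 3: BC = 5.67 cmol/(kg*pH unit)

5.67


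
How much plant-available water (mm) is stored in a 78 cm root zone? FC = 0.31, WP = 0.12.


Step 1: Available water = (FC - WP) * depth * 10
Step 2: AW = (0.31 - 0.12) * 78 * 10
Step 3: AW = 0.19 * 78 * 10
Step 4: AW = 148.2 mm

148.2


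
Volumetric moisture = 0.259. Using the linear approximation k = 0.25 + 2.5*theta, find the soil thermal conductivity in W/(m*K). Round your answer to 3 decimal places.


Step 1: k = 0.25 + 2.5 * theta
Step 2: k = 0.25 + 2.5 * 0.259
Step 3: k = 0.25 + 0.648
Step 4: k = 0.898 W/(m*K)

0.898


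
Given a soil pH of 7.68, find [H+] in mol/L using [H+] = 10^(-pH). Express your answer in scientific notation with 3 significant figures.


Step 1: [H+] = 10^(-pH)
Step 2: [H+] = 10^(-7.68)
Step 3: [H+] = 2.09e-08 mol/L

2.09e-08


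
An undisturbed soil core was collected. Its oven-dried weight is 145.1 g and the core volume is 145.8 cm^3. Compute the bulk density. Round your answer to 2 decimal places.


Step 1: Identify the formula: BD = dry mass / volume
Step 2: Substitute values: BD = 145.1 / 145.8
Step 3: BD = 1.0 g/cm^3

1.0


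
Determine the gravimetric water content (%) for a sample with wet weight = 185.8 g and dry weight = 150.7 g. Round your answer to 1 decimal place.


Step 1: Water mass = wet - dry = 185.8 - 150.7 = 35.1 g
Step 2: w = 100 * water mass / dry mass
Step 3: w = 100 * 35.1 / 150.7 = 23.3%

23.3


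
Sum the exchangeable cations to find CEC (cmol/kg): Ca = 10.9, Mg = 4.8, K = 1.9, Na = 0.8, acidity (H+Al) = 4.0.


Step 1: CEC = Ca + Mg + K + Na + (H+Al)
Step 2: CEC = 10.9 + 4.8 + 1.9 + 0.8 + 4.0
Step 3: CEC = 22.4 cmol/kg

22.4


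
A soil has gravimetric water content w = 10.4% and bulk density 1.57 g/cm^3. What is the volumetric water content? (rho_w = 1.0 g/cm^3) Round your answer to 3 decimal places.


Step 1: theta = (w / 100) * BD / rho_w
Step 2: theta = (10.4 / 100) * 1.57 / 1.0
Step 3: theta = 0.104 * 1.57
Step 4: theta = 0.163

0.163


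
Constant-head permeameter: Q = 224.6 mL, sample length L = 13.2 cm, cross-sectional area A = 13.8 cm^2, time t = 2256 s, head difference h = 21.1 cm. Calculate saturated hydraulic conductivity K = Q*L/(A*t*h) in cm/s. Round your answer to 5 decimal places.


Step 1: K = Q * L / (A * t * h)
Step 2: Numerator = 224.6 * 13.2 = 2964.72
Step 3: Denominator = 13.8 * 2256 * 21.1 = 656902.08
Step 4: K = 2964.72 / 656902.08 = 0.00451 cm/s

0.00451


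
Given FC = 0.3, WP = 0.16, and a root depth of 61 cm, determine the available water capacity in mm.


Step 1: Available water = (FC - WP) * depth * 10
Step 2: AW = (0.3 - 0.16) * 61 * 10
Step 3: AW = 0.14 * 61 * 10
Step 4: AW = 85.4 mm

85.4


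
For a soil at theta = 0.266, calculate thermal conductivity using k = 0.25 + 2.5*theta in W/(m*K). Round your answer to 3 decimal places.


Step 1: k = 0.25 + 2.5 * theta
Step 2: k = 0.25 + 2.5 * 0.266
Step 3: k = 0.25 + 0.665
Step 4: k = 0.915 W/(m*K)

0.915


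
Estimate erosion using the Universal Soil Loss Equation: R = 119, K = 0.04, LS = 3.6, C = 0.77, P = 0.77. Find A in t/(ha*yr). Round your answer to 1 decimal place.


Step 1: A = R * K * LS * C * P
Step 2: R * K = 119 * 0.04 = 4.76
Step 3: (R*K) * LS = 4.76 * 3.6 = 17.136
Step 4: * C * P = 17.136 * 0.77 * 0.77 = 10.2
Step 5: A = 10.2 t/(ha*yr)

10.2


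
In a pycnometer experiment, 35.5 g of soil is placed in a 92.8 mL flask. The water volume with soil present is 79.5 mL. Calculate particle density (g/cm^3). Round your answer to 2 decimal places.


Step 1: Volume of solids = flask volume - water volume with soil
Step 2: V_solids = 92.8 - 79.5 = 13.3 mL
Step 3: Particle density = mass / V_solids = 35.5 / 13.3 = 2.67 g/cm^3

2.67


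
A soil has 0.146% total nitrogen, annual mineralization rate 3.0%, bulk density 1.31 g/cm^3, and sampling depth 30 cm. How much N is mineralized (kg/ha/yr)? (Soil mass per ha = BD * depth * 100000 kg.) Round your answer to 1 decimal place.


Step 1: Soil mass per ha = BD * depth * 100000 = 1.31 * 30 * 100000 = 3930000 kg
Step 2: Total N pool = soil mass * N%/100 = 3930000 * 0.146/100 = 5737.8 kg/ha
Step 3: N mineralized = N pool * rate%/100 = 5737.8 * 3.0/100 = 172.1 kg/ha/yr

172.1


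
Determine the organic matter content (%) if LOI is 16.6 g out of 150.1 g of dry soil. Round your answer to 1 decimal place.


Step 1: OM% = 100 * LOI / sample mass
Step 2: OM = 100 * 16.6 / 150.1
Step 3: OM = 11.1%

11.1


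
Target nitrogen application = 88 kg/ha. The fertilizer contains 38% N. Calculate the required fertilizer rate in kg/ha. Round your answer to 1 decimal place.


Step 1: Fertilizer rate = target N / (N content / 100)
Step 2: Rate = 88 / (38 / 100)
Step 3: Rate = 88 / 0.38
Step 4: Rate = 231.6 kg/ha

231.6
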